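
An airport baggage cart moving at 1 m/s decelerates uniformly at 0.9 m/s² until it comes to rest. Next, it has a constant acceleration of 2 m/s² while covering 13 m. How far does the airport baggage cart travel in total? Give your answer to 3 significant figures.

13.6 m

Phase 1 (decelerating): v₀ = 1.00 m/s, a = -0.9 m/s².
v = v₀ + at → t = (0 − 1.00) / -0.9 = 1.11 s
v² = v₀² + 2aΔx → Δx = (0² − 1.00²)/(2·-0.9) = 0.556 m

Phase 2 (accelerating): v₀ = 0 m/s, a = 2 m/s².
v² = v₀² + 2aΔx = 0² + 2·2·13 = 52.0 → v = 7.21 m/s
t = (v − v₀)/a = (7.21 − 0)/2 = 3.61 s
Total distance = 0.556 + 13.0 = 13.6 m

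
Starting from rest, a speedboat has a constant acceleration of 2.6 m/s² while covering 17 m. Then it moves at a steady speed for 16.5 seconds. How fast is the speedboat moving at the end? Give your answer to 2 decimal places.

9.40 m/s

Phase 1 (accelerating): v₀ = 0 m/s, a = 2.6 m/s².
v² = v₀² + 2aΔx = 0² + 2·2.6·17 = 88.4 → v = 9.40 m/s
t = (v − v₀)/a = (9.40 − 0)/2.6 = 3.62 s

Phase 2 (constant speed): v₀ = 9.40 m/s, a = 0 m/s².
v = v₀ + at = 9.40 + (0)(16.5) = 9.40 m/s
Δx = v₀t + ½at² = 9.40·16.5 + 0.5·0·16.5² = 155 m
Final speed = 9.40 m/s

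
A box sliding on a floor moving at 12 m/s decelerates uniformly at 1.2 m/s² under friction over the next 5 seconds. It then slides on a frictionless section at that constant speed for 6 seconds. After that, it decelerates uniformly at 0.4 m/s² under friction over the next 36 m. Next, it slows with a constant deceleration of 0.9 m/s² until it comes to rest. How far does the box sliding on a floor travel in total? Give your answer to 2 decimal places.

121.00 m

Phase 1 (decelerating): v₀ = 12.0 m/s, a = -1.2 m/s².
v = v₀ + at = 12.0 + (-1.2)(5) = 6.00 m/s
Δx = v₀t + ½at² = 12.0·5 + 0.5·-1.2·5² = 45.0 m

Phase 2 (constant speed): v₀ = 6.00 m/s, a = 0 m/s².
v = v₀ + at = 6.00 + (0)(6) = 6.00 m/s
Δx = v₀t + ½at² = 6.00·6 + 0.5·0·6² = 36.0 m

Phase 3 (decelerating): v₀ = 6.00 m/s, a = -0.4 m/s².
v² = v₀² + 2aΔx = 6.00² + 2·-0.4·36 = 7.20 → v = 2.68 m/s
t = (v − v₀)/a = (2.68 − 6.00)/-0.4 = 8.29 s

Phase 4 (decelerating): v₀ = 2.68 m/s, a = -0.9 m/s².
v = v₀ + at → t = (0 − 2.68) / -0.9 = 2.98 s
v² = v₀² + 2aΔx → Δx = (0² − 2.68²)/(2·-0.9) = 4.00 m
Total distance = 45.0 + 36.0 + 36.0 + 4.00 = 121 m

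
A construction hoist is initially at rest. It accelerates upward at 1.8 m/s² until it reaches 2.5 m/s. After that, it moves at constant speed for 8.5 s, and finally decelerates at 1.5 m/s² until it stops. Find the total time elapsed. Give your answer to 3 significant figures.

11.6 s

Phase 1 (accelerating): v₀ = 0 m/s, a = 1.8 m/s².
v = v₀ + at → t = (2.5 − 0) / 1.8 = 1.39 s
v² = v₀² + 2aΔx → Δx = (2.5² − 0²)/(2·1.8) = 1.74 m

Phase 2 (constant speed): v₀ = 2.50 m/s, a = 0 m/s².
v = v₀ + at = 2.50 + (0)(8.5) = 2.50 m/s
Δx = v₀t + ½at² = 2.50·8.5 + 0.5·0·8.5² = 21.2 m

Phase 3 (decelerating): v₀ = 2.50 m/s, a = -1.5 m/s².
v = v₀ + at → t = (0 − 2.50) / -1.5 = 1.67 s
v² = v₀² + 2aΔx → Δx = (0² − 2.50²)/(2·-1.5) = 2.08 m
Total time = 1.39 + 8.50 + 1.67 = 11.6 s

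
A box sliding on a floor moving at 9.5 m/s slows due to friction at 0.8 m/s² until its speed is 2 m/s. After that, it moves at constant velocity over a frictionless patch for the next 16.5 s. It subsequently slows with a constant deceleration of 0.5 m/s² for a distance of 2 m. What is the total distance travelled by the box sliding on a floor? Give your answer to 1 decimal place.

88.9 m

Phase 1 (decelerating): v₀ = 9.50 m/s, a = -0.8 m/s².
v = v₀ + at → t = (2 − 9.50) / -0.8 = 9.38 s
v² = v₀² + 2aΔx → Δx = (2² − 9.50²)/(2·-0.8) = 53.9 m

Phase 2 (constant speed): v₀ = 2.00 m/s, a = 0 m/s².
v = v₀ + at = 2.00 + (0)(16.5) = 2.00 m/s
Δx = v₀t + ½at² = 2.00·16.5 + 0.5·0·16.5² = 33.0 m

Phase 3 (decelerating): v₀ = 2.00 m/s, a = -0.5 m/s².
v² = v₀² + 2aΔx = 2.00² + 2·-0.5·2 = 2.00 → v = 1.41 m/s
t = (v − v₀)/a = (1.41 − 2.00)/-0.5 = 1.17 s
Total distance = 53.9 + 33.0 + 2.00 = 88.9 m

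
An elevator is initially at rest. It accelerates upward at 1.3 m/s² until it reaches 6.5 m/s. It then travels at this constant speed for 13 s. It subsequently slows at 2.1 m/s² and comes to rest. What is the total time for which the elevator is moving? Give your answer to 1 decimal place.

21.1 s

Phase 1 (accelerating): v₀ = 0 m/s, a = 1.3 m/s².
v = v₀ + at → t = (6.5 − 0) / 1.3 = 5.00 s
v² = v₀² + 2aΔx → Δx = (6.5² − 0²)/(2·1.3) = 16.2 m

Phase 2 (constant speed): v₀ = 6.50 m/s, a = 0 m/s².
v = v₀ + at = 6.50 + (0)(13) = 6.50 m/s
Δx = v₀t + ½at² = 6.50·13 + 0.5·0·13² = 84.5 m

Phase 3 (decelerating): v₀ = 6.50 m/s, a = -2.1 m/s².
v = v₀ + at → t = (0 − 6.50) / -2.1 = 3.10 s
v² = v₀² + 2aΔx → Δx = (0² − 6.50²)/(2·-2.1) = 10.1 m
Total time = 5.00 + 13.0 + 3.10 = 21.1 s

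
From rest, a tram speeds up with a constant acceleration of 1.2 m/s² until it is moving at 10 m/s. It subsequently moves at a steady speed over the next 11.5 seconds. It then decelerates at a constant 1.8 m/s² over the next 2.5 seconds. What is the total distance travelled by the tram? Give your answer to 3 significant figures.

176 m

Phase 1 (accelerating): v₀ = 0 m/s, a = 1.2 m/s².
v = v₀ + at → t = (10 − 0) / 1.2 = 8.33 s
v² = v₀² + 2aΔx → Δx = (10² − 0²)/(2·1.2) = 41.7 m

Phase 2 (constant speed): v₀ = 10.0 m/s, a = 0 m/s².
v = v₀ + at = 10.0 + (0)(11.5) = 10.0 m/s
Δx = v₀t + ½at² = 10.0·11.5 + 0.5·0·11.5² = 115 m

Phase 3 (decelerating): v₀ = 10.0 m/s, a = -1.8 m/s².
v = v₀ + at = 10.0 + (-1.8)(2.5) = 5.50 m/s
Δx = v₀t + ½at² = 10.0·2.5 + 0.5·-1.8·2.5² = 19.4 m
Total distance = 41.7 + 115 + 19.4 = 176 m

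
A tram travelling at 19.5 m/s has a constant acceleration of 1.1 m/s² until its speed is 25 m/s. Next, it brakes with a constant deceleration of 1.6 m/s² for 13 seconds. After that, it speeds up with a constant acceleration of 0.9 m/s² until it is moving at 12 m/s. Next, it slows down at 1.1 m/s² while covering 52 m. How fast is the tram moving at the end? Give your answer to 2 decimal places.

5.44 m/s

Phase 1 (accelerating): v₀ = 19.5 m/s, a = 1.1 m/s².
v = v₀ + at → t = (25 − 19.5) / 1.1 = 5.00 s
v² = v₀² + 2aΔx → Δx = (25² − 19.5²)/(2·1.1) = 111 m

Phase 2 (decelerating): v₀ = 25.0 m/s, a = -1.6 m/s².
v = v₀ + at = 25.0 + (-1.6)(13) = 4.20 m/s
Δx = v₀t + ½at² = 25.0·13 + 0.5·-1.6·13² = 190 m

Phase 3 (accelerating): v₀ = 4.20 m/s, a = 0.9 m/s².
v = v₀ + at → t = (12 − 4.20) / 0.9 = 8.67 s
v² = v₀² + 2aΔx → Δx = (12² − 4.20²)/(2·0.9) = 70.2 m

Phase 4 (decelerating): v₀ = 12.0 m/s, a = -1.1 m/s².
v² = v₀² + 2aΔx = 12.0² + 2·-1.1·52 = 29.6 → v = 5.44 m/s
t = (v − v₀)/a = (5.44 − 12.0)/-1.1 = 5.96 s
Final speed = 5.44 m/s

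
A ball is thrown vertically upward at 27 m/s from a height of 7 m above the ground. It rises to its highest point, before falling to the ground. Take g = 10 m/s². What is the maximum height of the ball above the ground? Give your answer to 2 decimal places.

Phase 1 (rising): v₀ = 27.0 m/s, a = -10 m/s².
v = v₀ + at → t = (0 − 27.0) / -10 = 2.70 s
v² = v₀² + 2aΔx → Δx = (0² − 27.0²)/(2·-10) = 36.5 m
Maximum height = 7 + 36.5 = 43.5 m

43.45 m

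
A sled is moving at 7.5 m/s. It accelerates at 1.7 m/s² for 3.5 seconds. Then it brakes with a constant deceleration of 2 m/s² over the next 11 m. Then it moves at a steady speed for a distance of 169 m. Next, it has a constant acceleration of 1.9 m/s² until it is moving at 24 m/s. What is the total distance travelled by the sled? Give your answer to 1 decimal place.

Phase 1 (accelerating): v₀ = 7.50 m/s, a = 1.7 m/s².
v = v₀ + at = 7.50 + (1.7)(3.5) = 13.4 m/s
Δx = v₀t + ½at² = 7.50·3.5 + 0.5·1.7·3.5² = 36.7 m

Phase 2 (decelerating): v₀ = 13.4 m/s, a = -2 m/s².
v² = v₀² + 2aΔx = 13.4² + 2·-2·11 = 137 → v = 11.7 m/s
t = (v − v₀)/a = (11.7 − 13.4)/-2 = 0.875 s

Phase 3 (constant speed): v₀ = 11.7 m/s, a = 0 m/s².
Constant speed: t = d/v = 169/11.7 = 14.4 s

Phase 4 (accelerating): v₀ = 11.7 m/s, a = 1.9 m/s².
v = v₀ + at → t = (24 − 11.7) / 1.9 = 6.47 s
v² = v₀² + 2aΔx → Δx = (24² − 11.7²)/(2·1.9) = 116 m
Total distance = 36.7 + 11.0 + 169 + 116 = 332 m

332.2 m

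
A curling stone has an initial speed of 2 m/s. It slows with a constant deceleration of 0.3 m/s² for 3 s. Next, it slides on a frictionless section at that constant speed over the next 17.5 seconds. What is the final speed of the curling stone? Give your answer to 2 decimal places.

1.10 m/s

Phase 1 (decelerating): v₀ = 2.00 m/s, a = -0.3 m/s².
v = v₀ + at = 2.00 + (-0.3)(3) = 1.10 m/s
Δx = v₀t + ½at² = 2.00·3 + 0.5·-0.3·3² = 4.65 m

Phase 2 (constant speed): v₀ = 1.10 m/s, a = 0 m/s².
v = v₀ + at = 1.10 + (0)(17.5) = 1.10 m/s
Δx = v₀t + ½at² = 1.10·17.5 + 0.5·0·17.5² = 19.2 m
Final speed = 1.10 m/s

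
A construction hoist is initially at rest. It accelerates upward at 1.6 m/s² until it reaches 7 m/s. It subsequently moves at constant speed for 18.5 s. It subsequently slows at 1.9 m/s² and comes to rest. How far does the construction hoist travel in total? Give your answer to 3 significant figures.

158 m

Phase 1 (accelerating): v₀ = 0 m/s, a = 1.6 m/s².
v = v₀ + at → t = (7 − 0) / 1.6 = 4.38 s
v² = v₀² + 2aΔx → Δx = (7² − 0²)/(2·1.6) = 15.3 m

Phase 2 (constant speed): v₀ = 7.00 m/s, a = 0 m/s².
v = v₀ + at = 7.00 + (0)(18.5) = 7.00 m/s
Δx = v₀t + ½at² = 7.00·18.5 + 0.5·0·18.5² = 130 m

Phase 3 (decelerating): v₀ = 7.00 m/s, a = -1.9 m/s².
v = v₀ + at → t = (0 − 7.00) / -1.9 = 3.68 s
v² = v₀² + 2aΔx → Δx = (0² − 7.00²)/(2·-1.9) = 12.9 m
Total distance = 15.3 + 130 + 12.9 = 158 m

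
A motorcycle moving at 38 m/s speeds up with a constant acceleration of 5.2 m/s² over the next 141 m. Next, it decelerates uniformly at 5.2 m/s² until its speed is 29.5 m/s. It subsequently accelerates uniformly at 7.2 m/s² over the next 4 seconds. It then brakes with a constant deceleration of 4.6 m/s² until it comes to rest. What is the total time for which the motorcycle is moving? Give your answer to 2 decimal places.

Phase 1 (accelerating): v₀ = 38.0 m/s, a = 5.2 m/s².
v² = v₀² + 2aΔx = 38.0² + 2·5.2·141 = 2910 → v = 53.9 m/s
t = (v − v₀)/a = (53.9 − 38.0)/5.2 = 3.07 s

Phase 2 (decelerating): v₀ = 53.9 m/s, a = -5.2 m/s².
v = v₀ + at → t = (29.5 − 53.9) / -5.2 = 4.70 s
v² = v₀² + 2aΔx → Δx = (29.5² − 53.9²)/(2·-5.2) = 196 m

Phase 3 (accelerating): v₀ = 29.5 m/s, a = 7.2 m/s².
v = v₀ + at = 29.5 + (7.2)(4) = 58.3 m/s
Δx = v₀t + ½at² = 29.5·4 + 0.5·7.2·4² = 176 m

Phase 4 (decelerating): v₀ = 58.3 m/s, a = -4.6 m/s².
v = v₀ + at → t = (0 − 58.3) / -4.6 = 12.7 s
v² = v₀² + 2aΔx → Δx = (0² − 58.3²)/(2·-4.6) = 369 m
Total time = 3.07 + 4.70 + 4.00 + 12.7 = 24.4 s

24.44 s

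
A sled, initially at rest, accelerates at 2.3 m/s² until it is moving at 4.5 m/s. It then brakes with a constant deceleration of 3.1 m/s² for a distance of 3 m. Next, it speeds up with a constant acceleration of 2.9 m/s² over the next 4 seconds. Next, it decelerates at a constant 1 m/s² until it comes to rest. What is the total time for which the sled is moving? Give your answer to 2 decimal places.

19.88 s

Phase 1 (accelerating): v₀ = 0 m/s, a = 2.3 m/s².
v = v₀ + at → t = (4.5 − 0) / 2.3 = 1.96 s
v² = v₀² + 2aΔx → Δx = (4.5² − 0²)/(2·2.3) = 4.40 m

Phase 2 (decelerating): v₀ = 4.50 m/s, a = -3.1 m/s².
v² = v₀² + 2aΔx = 4.50² + 2·-3.1·3 = 1.65 → v = 1.28 m/s
t = (v − v₀)/a = (1.28 − 4.50)/-3.1 = 1.04 s

Phase 3 (accelerating): v₀ = 1.28 m/s, a = 2.9 m/s².
v = v₀ + at = 1.28 + (2.9)(4) = 12.9 m/s
Δx = v₀t + ½at² = 1.28·4 + 0.5·2.9·4² = 28.3 m

Phase 4 (decelerating): v₀ = 12.9 m/s, a = -1 m/s².
v = v₀ + at → t = (0 − 12.9) / -1 = 12.9 s
v² = v₀² + 2aΔx → Δx = (0² − 12.9²)/(2·-1) = 83.0 m
Total time = 1.96 + 1.04 + 4.00 + 12.9 = 19.9 s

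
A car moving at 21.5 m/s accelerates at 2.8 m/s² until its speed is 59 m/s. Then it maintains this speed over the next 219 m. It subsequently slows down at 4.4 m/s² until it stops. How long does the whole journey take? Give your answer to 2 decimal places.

Phase 1 (accelerating): v₀ = 21.5 m/s, a = 2.8 m/s².
v = v₀ + at → t = (59 − 21.5) / 2.8 = 13.4 s
v² = v₀² + 2aΔx → Δx = (59² − 21.5²)/(2·2.8) = 539 m

Phase 2 (constant speed): v₀ = 59.0 m/s, a = 0 m/s².
Constant speed: t = d/v = 219/59.0 = 3.71 s

Phase 3 (decelerating): v₀ = 59.0 m/s, a = -4.4 m/s².
v = v₀ + at → t = (0 − 59.0) / -4.4 = 13.4 s
v² = v₀² + 2aΔx → Δx = (0² − 59.0²)/(2·-4.4) = 396 m
Total time = 13.4 + 3.71 + 13.4 = 30.5 s

30.51 s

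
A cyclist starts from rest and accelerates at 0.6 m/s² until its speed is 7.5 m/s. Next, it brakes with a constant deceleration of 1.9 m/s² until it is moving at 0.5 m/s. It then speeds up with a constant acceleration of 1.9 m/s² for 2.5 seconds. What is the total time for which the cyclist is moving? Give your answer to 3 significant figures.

Phase 1 (accelerating): v₀ = 0 m/s, a = 0.6 m/s².
v = v₀ + at → t = (7.5 − 0) / 0.6 = 12.5 s
v² = v₀² + 2aΔx → Δx = (7.5² − 0²)/(2·0.6) = 46.9 m

Phase 2 (decelerating): v₀ = 7.50 m/s, a = -1.9 m/s².
v = v₀ + at → t = (0.5 − 7.50) / -1.9 = 3.68 s
v² = v₀² + 2aΔx → Δx = (0.5² − 7.50²)/(2·-1.9) = 14.7 m

Phase 3 (accelerating): v₀ = 0.500 m/s, a = 1.9 m/s².
v = v₀ + at = 0.500 + (1.9)(2.5) = 5.25 m/s
Δx = v₀t + ½at² = 0.500·2.5 + 0.5·1.9·2.5² = 7.19 m
Total time = 12.5 + 3.68 + 2.50 = 18.7 s

18.7 s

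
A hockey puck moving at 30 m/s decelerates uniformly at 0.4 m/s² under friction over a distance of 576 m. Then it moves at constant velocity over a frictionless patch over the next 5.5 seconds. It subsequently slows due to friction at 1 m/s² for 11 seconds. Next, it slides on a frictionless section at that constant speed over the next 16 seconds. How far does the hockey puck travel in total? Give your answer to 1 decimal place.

1020.6 m

Phase 1 (decelerating): v₀ = 30.0 m/s, a = -0.4 m/s².
v² = v₀² + 2aΔx = 30.0² + 2·-0.4·576 = 439 → v = 21.0 m/s
t = (v − v₀)/a = (21.0 − 30.0)/-0.4 = 22.6 s

Phase 2 (constant speed): v₀ = 21.0 m/s, a = 0 m/s².
v = v₀ + at = 21.0 + (0)(5.5) = 21.0 m/s
Δx = v₀t + ½at² = 21.0·5.5 + 0.5·0·5.5² = 115 m

Phase 3 (decelerating): v₀ = 21.0 m/s, a = -1 m/s².
v = v₀ + at = 21.0 + (-1)(11) = 9.96 m/s
Δx = v₀t + ½at² = 21.0·11 + 0.5·-1·11² = 170 m

Phase 4 (constant speed): v₀ = 9.96 m/s, a = 0 m/s².
v = v₀ + at = 9.96 + (0)(16) = 9.96 m/s
Δx = v₀t + ½at² = 9.96·16 + 0.5·0·16² = 159 m
Total distance = 576 + 115 + 170 + 159 = 1020 m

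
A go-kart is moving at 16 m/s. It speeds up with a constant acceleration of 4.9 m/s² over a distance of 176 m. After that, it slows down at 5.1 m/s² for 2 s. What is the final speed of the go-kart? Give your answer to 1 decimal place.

Phase 1 (accelerating): v₀ = 16.0 m/s, a = 4.9 m/s².
v² = v₀² + 2aΔx = 16.0² + 2·4.9·176 = 1980 → v = 44.5 m/s
t = (v − v₀)/a = (44.5 − 16.0)/4.9 = 5.82 s

Phase 2 (decelerating): v₀ = 44.5 m/s, a = -5.1 m/s².
v = v₀ + at = 44.5 + (-5.1)(2) = 34.3 m/s
Δx = v₀t + ½at² = 44.5·2 + 0.5·-5.1·2² = 78.8 m
Final speed = 34.3 m/s

34.3 m/s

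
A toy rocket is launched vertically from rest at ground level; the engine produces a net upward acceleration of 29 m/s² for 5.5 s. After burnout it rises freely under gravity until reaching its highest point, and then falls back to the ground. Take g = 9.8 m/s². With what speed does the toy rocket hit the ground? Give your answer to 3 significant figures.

184 m/s

Phase 1 (powered ascent): v₀ = 0 m/s, a = 29 m/s².
v = v₀ + at = 0 + (29)(5.5) = 160 m/s
Δx = v₀t + ½at² = 0·5.5 + 0.5·29·5.5² = 439 m

Phase 2 (coasting upward): v₀ = 160 m/s, a = -9.8 m/s².
v = v₀ + at → t = (0 − 160) / -9.8 = 16.3 s
v² = v₀² + 2aΔx → Δx = (0² − 160²)/(2·-9.8) = 1300 m

Phase 3 (free fall): v₀ = 0 m/s, a = -9.8 m/s².
Falls 1740 m from rest: t = √(2·1740/9.8) = 18.8 s; v = g·t = 184 m/s.
Impact speed = 184 m/s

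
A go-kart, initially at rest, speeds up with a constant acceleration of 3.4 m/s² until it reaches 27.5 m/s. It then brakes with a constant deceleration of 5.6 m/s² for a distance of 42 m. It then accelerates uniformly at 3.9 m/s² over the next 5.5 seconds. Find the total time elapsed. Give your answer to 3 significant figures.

Phase 1 (accelerating): v₀ = 0 m/s, a = 3.4 m/s².
v = v₀ + at → t = (27.5 − 0) / 3.4 = 8.09 s
v² = v₀² + 2aΔx → Δx = (27.5² − 0²)/(2·3.4) = 111 m

Phase 2 (decelerating): v₀ = 27.5 m/s, a = -5.6 m/s².
v² = v₀² + 2aΔx = 27.5² + 2·-5.6·42 = 286 → v = 16.9 m/s
t = (v − v₀)/a = (16.9 − 27.5)/-5.6 = 1.89 s

Phase 3 (accelerating): v₀ = 16.9 m/s, a = 3.9 m/s².
v = v₀ + at = 16.9 + (3.9)(5.5) = 38.4 m/s
Δx = v₀t + ½at² = 16.9·5.5 + 0.5·3.9·5.5² = 152 m
Total time = 8.09 + 1.89 + 5.50 = 15.5 s

15.5 s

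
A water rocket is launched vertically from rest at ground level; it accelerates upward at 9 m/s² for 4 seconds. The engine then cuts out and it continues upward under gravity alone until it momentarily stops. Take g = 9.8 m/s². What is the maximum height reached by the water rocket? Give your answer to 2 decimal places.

138.12 m

Phase 1 (powered ascent): v₀ = 0 m/s, a = 9 m/s².
v = v₀ + at = 0 + (9)(4) = 36.0 m/s
Δx = v₀t + ½at² = 0·4 + 0.5·9·4² = 72.0 m

Phase 2 (coasting upward): v₀ = 36.0 m/s, a = -9.8 m/s².
v = v₀ + at → t = (0 − 36.0) / -9.8 = 3.67 s
v² = v₀² + 2aΔx → Δx = (0² − 36.0²)/(2·-9.8) = 66.1 m
Maximum height = 72.0 + 66.1 = 138 m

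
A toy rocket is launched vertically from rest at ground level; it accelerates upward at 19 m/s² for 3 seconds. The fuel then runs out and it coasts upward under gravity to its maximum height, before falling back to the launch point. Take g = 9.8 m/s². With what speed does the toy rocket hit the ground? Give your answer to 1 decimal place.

Phase 1 (powered ascent): v₀ = 0 m/s, a = 19 m/s².
v = v₀ + at = 0 + (19)(3) = 57.0 m/s
Δx = v₀t + ½at² = 0·3 + 0.5·19·3² = 85.5 m

Phase 2 (coasting upward): v₀ = 57.0 m/s, a = -9.8 m/s².
v = v₀ + at → t = (0 − 57.0) / -9.8 = 5.82 s
v² = v₀² + 2aΔx → Δx = (0² − 57.0²)/(2·-9.8) = 166 m

Phase 3 (free fall): v₀ = 0 m/s, a = -9.8 m/s².
Falls 251 m from rest: t = √(2·251/9.8) = 7.16 s; v = g·t = 70.2 m/s.
Impact speed = 70.2 m/s

70.2 m/s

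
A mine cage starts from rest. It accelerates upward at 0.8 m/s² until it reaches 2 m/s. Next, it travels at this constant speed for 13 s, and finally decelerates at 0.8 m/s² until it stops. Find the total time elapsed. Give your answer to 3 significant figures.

18.0 s

Phase 1 (accelerating): v₀ = 0 m/s, a = 0.8 m/s².
v = v₀ + at → t = (2 − 0) / 0.8 = 2.50 s
v² = v₀² + 2aΔx → Δx = (2² − 0²)/(2·0.8) = 2.50 m

Phase 2 (constant speed): v₀ = 2.00 m/s, a = 0 m/s².
v = v₀ + at = 2.00 + (0)(13) = 2.00 m/s
Δx = v₀t + ½at² = 2.00·13 + 0.5·0·13² = 26.0 m

Phase 3 (decelerating): v₀ = 2.00 m/s, a = -0.8 m/s².
v = v₀ + at → t = (0 − 2.00) / -0.8 = 2.50 s
v² = v₀² + 2aΔx → Δx = (0² − 2.00²)/(2·-0.8) = 2.50 m
Total time = 2.50 + 13.0 + 2.50 = 18.0 s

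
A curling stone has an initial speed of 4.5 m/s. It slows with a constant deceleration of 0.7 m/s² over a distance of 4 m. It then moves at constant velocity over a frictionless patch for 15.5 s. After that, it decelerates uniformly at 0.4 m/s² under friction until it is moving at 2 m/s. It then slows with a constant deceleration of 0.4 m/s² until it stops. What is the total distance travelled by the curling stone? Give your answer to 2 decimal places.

Phase 1 (decelerating): v₀ = 4.50 m/s, a = -0.7 m/s².
v² = v₀² + 2aΔx = 4.50² + 2·-0.7·4 = 14.7 → v = 3.83 m/s
t = (v − v₀)/a = (3.83 − 4.50)/-0.7 = 0.961 s

Phase 2 (constant speed): v₀ = 3.83 m/s, a = 0 m/s².
v = v₀ + at = 3.83 + (0)(15.5) = 3.83 m/s
Δx = v₀t + ½at² = 3.83·15.5 + 0.5·0·15.5² = 59.3 m

Phase 3 (decelerating): v₀ = 3.83 m/s, a = -0.4 m/s².
v = v₀ + at → t = (2 − 3.83) / -0.4 = 4.57 s
v² = v₀² + 2aΔx → Δx = (2² − 3.83²)/(2·-0.4) = 13.3 m

Phase 4 (decelerating): v₀ = 2.00 m/s, a = -0.4 m/s².
v = v₀ + at → t = (0 − 2.00) / -0.4 = 5.00 s
v² = v₀² + 2aΔx → Δx = (0² − 2.00²)/(2·-0.4) = 5.00 m
Total distance = 4.00 + 59.3 + 13.3 + 5.00 = 81.6 m

81.64 m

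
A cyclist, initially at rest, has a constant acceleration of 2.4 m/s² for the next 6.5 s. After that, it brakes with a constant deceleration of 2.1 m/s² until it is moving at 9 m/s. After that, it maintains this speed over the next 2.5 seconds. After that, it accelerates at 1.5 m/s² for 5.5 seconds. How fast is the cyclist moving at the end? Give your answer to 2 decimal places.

Phase 1 (accelerating): v₀ = 0 m/s, a = 2.4 m/s².
v = v₀ + at = 0 + (2.4)(6.5) = 15.6 m/s
Δx = v₀t + ½at² = 0·6.5 + 0.5·2.4·6.5² = 50.7 m

Phase 2 (decelerating): v₀ = 15.6 m/s, a = -2.1 m/s².
v = v₀ + at → t = (9 − 15.6) / -2.1 = 3.14 s
v² = v₀² + 2aΔx → Δx = (9² − 15.6²)/(2·-2.1) = 38.7 m

Phase 3 (constant speed): v₀ = 9.00 m/s, a = 0 m/s².
v = v₀ + at = 9.00 + (0)(2.5) = 9.00 m/s
Δx = v₀t + ½at² = 9.00·2.5 + 0.5·0·2.5² = 22.5 m

Phase 4 (accelerating): v₀ = 9.00 m/s, a = 1.5 m/s².
v = v₀ + at = 9.00 + (1.5)(5.5) = 17.2 m/s
Δx = v₀t + ½at² = 9.00·5.5 + 0.5·1.5·5.5² = 72.2 m
Final speed = 17.2 m/s

17.25 m/s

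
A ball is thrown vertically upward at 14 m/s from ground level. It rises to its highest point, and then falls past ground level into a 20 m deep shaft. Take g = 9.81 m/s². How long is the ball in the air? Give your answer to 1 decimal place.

3.9 s

Phase 1 (rising): v₀ = 14.0 m/s, a = -9.81 m/s².
v = v₀ + at → t = (0 − 14.0) / -9.81 = 1.43 s
v² = v₀² + 2aΔx → Δx = (0² − 14.0²)/(2·-9.81) = 9.99 m

Phase 2 (falling): v₀ = 0 m/s, a = -9.81 m/s².
Falls 30.0 m from rest: t = √(2·30.0/9.81) = 2.47 s; v = g·t = 24.3 m/s.
Total time = 1.43 + 2.47 = 3.90 s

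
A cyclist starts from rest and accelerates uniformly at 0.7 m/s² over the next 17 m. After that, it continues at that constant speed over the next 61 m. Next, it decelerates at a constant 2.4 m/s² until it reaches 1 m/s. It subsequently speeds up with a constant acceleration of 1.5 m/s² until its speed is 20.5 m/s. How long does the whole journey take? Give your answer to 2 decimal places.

34.09 s

Phase 1 (accelerating): v₀ = 0 m/s, a = 0.7 m/s².
v² = v₀² + 2aΔx = 0² + 2·0.7·17 = 23.8 → v = 4.88 m/s
t = (v − v₀)/a = (4.88 − 0)/0.7 = 6.97 s

Phase 2 (constant speed): v₀ = 4.88 m/s, a = 0 m/s².
Constant speed: t = d/v = 61/4.88 = 12.5 s

Phase 3 (decelerating): v₀ = 4.88 m/s, a = -2.4 m/s².
v = v₀ + at → t = (1 − 4.88) / -2.4 = 1.62 s
v² = v₀² + 2aΔx → Δx = (1² − 4.88²)/(2·-2.4) = 4.75 m

Phase 4 (accelerating): v₀ = 1.00 m/s, a = 1.5 m/s².
v = v₀ + at → t = (20.5 − 1.00) / 1.5 = 13.0 s
v² = v₀² + 2aΔx → Δx = (20.5² − 1.00²)/(2·1.5) = 140 m
Total time = 6.97 + 12.5 + 1.62 + 13.0 = 34.1 s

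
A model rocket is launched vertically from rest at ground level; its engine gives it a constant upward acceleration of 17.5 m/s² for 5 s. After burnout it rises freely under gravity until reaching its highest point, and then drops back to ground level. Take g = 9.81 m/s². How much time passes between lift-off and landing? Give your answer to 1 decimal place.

25.1 s

Phase 1 (powered ascent): v₀ = 0 m/s, a = 17.5 m/s².
v = v₀ + at = 0 + (17.5)(5) = 87.5 m/s
Δx = v₀t + ½at² = 0·5 + 0.5·17.5·5² = 219 m

Phase 2 (coasting upward): v₀ = 87.5 m/s, a = -9.81 m/s².
v = v₀ + at → t = (0 − 87.5) / -9.81 = 8.92 s
v² = v₀² + 2aΔx → Δx = (0² − 87.5²)/(2·-9.81) = 390 m

Phase 3 (free fall): v₀ = 0 m/s, a = -9.81 m/s².
Falls 609 m from rest: t = √(2·609/9.81) = 11.1 s; v = g·t = 109 m/s.
Total time = 5.00 + 8.92 + 11.1 = 25.1 s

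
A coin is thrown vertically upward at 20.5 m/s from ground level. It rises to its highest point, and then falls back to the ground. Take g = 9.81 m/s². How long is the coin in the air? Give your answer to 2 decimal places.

Phase 1 (rising): v₀ = 20.5 m/s, a = -9.81 m/s².
v = v₀ + at → t = (0 − 20.5) / -9.81 = 2.09 s
v² = v₀² + 2aΔx → Δx = (0² − 20.5²)/(2·-9.81) = 21.4 m

Phase 2 (falling): v₀ = 0 m/s, a = -9.81 m/s².
Falls 21.4 m from rest: t = √(2·21.4/9.81) = 2.09 s; v = g·t = 20.5 m/s.
Total time = 2.09 + 2.09 = 4.18 s

4.18 s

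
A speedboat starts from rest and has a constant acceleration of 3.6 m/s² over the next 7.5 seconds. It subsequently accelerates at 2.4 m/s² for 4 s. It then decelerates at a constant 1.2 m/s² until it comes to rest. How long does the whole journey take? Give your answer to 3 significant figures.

42.0 s

Phase 1 (accelerating): v₀ = 0 m/s, a = 3.6 m/s².
v = v₀ + at = 0 + (3.6)(7.5) = 27.0 m/s
Δx = v₀t + ½at² = 0·7.5 + 0.5·3.6·7.5² = 101 m

Phase 2 (accelerating): v₀ = 27.0 m/s, a = 2.4 m/s².
v = v₀ + at = 27.0 + (2.4)(4) = 36.6 m/s
Δx = v₀t + ½at² = 27.0·4 + 0.5·2.4·4² = 127 m

Phase 3 (decelerating): v₀ = 36.6 m/s, a = -1.2 m/s².
v = v₀ + at → t = (0 − 36.6) / -1.2 = 30.5 s
v² = v₀² + 2aΔx → Δx = (0² − 36.6²)/(2·-1.2) = 558 m
Total time = 7.50 + 4.00 + 30.5 = 42.0 s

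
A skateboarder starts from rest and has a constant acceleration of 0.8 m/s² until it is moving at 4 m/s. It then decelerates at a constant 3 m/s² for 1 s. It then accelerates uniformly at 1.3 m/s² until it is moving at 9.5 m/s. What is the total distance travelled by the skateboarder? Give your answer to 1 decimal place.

Phase 1 (accelerating): v₀ = 0 m/s, a = 0.8 m/s².
v = v₀ + at → t = (4 − 0) / 0.8 = 5.00 s
v² = v₀² + 2aΔx → Δx = (4² − 0²)/(2·0.8) = 10.0 m

Phase 2 (decelerating): v₀ = 4.00 m/s, a = -3 m/s².
v = v₀ + at = 4.00 + (-3)(1) = 1.00 m/s
Δx = v₀t + ½at² = 4.00·1 + 0.5·-3·1² = 2.50 m

Phase 3 (accelerating): v₀ = 1.00 m/s, a = 1.3 m/s².
v = v₀ + at → t = (9.5 − 1.00) / 1.3 = 6.54 s
v² = v₀² + 2aΔx → Δx = (9.5² − 1.00²)/(2·1.3) = 34.3 m
Total distance = 10.0 + 2.50 + 34.3 = 46.8 m

46.8 m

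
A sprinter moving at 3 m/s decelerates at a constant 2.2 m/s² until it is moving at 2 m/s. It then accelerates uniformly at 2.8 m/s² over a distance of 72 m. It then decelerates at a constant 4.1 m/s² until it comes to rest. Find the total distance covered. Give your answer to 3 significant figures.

123 m

Phase 1 (decelerating): v₀ = 3.00 m/s, a = -2.2 m/s².
v = v₀ + at → t = (2 − 3.00) / -2.2 = 0.455 s
v² = v₀² + 2aΔx → Δx = (2² − 3.00²)/(2·-2.2) = 1.14 m

Phase 2 (accelerating): v₀ = 2.00 m/s, a = 2.8 m/s².
v² = v₀² + 2aΔx = 2.00² + 2·2.8·72 = 407 → v = 20.2 m/s
t = (v − v₀)/a = (20.2 − 2.00)/2.8 = 6.49 s

Phase 3 (decelerating): v₀ = 20.2 m/s, a = -4.1 m/s².
v = v₀ + at → t = (0 − 20.2) / -4.1 = 4.92 s
v² = v₀² + 2aΔx → Δx = (0² − 20.2²)/(2·-4.1) = 49.7 m
Total distance = 1.14 + 72.0 + 49.7 = 123 m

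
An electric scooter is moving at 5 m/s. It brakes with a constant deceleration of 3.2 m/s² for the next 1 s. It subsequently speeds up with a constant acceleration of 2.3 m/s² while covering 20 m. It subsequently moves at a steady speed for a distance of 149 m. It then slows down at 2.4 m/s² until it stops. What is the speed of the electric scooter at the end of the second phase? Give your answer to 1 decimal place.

Phase 1 (decelerating): v₀ = 5.00 m/s, a = -3.2 m/s².
v = v₀ + at = 5.00 + (-3.2)(1) = 1.80 m/s
Δx = v₀t + ½at² = 5.00·1 + 0.5·-3.2·1² = 3.40 m

Phase 2 (accelerating): v₀ = 1.80 m/s, a = 2.3 m/s².
v² = v₀² + 2aΔx = 1.80² + 2·2.3·20 = 95.2 → v = 9.76 m/s
t = (v − v₀)/a = (9.76 − 1.80)/2.3 = 3.46 s
Speed at end of phase 2 = 9.76 m/s

9.8 m/s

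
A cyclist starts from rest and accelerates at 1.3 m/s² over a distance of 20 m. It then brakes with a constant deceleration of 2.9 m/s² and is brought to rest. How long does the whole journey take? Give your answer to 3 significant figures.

Phase 1 (accelerating): v₀ = 0 m/s, a = 1.3 m/s².
v² = v₀² + 2aΔx = 0² + 2·1.3·20 = 52.0 → v = 7.21 m/s
t = (v − v₀)/a = (7.21 − 0)/1.3 = 5.55 s

Phase 2 (decelerating): v₀ = 7.21 m/s, a = -2.9 m/s².
v = v₀ + at → t = (0 − 7.21) / -2.9 = 2.49 s
v² = v₀² + 2aΔx → Δx = (0² − 7.21²)/(2·-2.9) = 8.97 m
Total time = 5.55 + 2.49 = 8.03 s

8.03 s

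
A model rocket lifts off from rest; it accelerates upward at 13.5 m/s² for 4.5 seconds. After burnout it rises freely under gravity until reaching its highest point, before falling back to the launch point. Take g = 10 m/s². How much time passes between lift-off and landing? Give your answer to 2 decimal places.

18.59 s

Phase 1 (powered ascent): v₀ = 0 m/s, a = 13.5 m/s².
v = v₀ + at = 0 + (13.5)(4.5) = 60.8 m/s
Δx = v₀t + ½at² = 0·4.5 + 0.5·13.5·4.5² = 137 m

Phase 2 (coasting upward): v₀ = 60.8 m/s, a = -10 m/s².
v = v₀ + at → t = (0 − 60.8) / -10 = 6.08 s
v² = v₀² + 2aΔx → Δx = (0² − 60.8²)/(2·-10) = 185 m

Phase 3 (free fall): v₀ = 0 m/s, a = -10 m/s².
Falls 321 m from rest: t = √(2·321/10) = 8.02 s; v = g·t = 80.2 m/s.
Total time = 4.50 + 6.08 + 8.02 = 18.6 s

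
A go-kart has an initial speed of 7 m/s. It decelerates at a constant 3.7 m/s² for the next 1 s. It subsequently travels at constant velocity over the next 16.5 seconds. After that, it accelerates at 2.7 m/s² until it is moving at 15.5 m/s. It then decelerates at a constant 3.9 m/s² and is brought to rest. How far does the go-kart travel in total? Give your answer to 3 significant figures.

133 m

Phase 1 (decelerating): v₀ = 7.00 m/s, a = -3.7 m/s².
v = v₀ + at = 7.00 + (-3.7)(1) = 3.30 m/s
Δx = v₀t + ½at² = 7.00·1 + 0.5·-3.7·1² = 5.15 m

Phase 2 (constant speed): v₀ = 3.30 m/s, a = 0 m/s².
v = v₀ + at = 3.30 + (0)(16.5) = 3.30 m/s
Δx = v₀t + ½at² = 3.30·16.5 + 0.5·0·16.5² = 54.4 m

Phase 3 (accelerating): v₀ = 3.30 m/s, a = 2.7 m/s².
v = v₀ + at → t = (15.5 − 3.30) / 2.7 = 4.52 s
v² = v₀² + 2aΔx → Δx = (15.5² − 3.30²)/(2·2.7) = 42.5 m

Phase 4 (decelerating): v₀ = 15.5 m/s, a = -3.9 m/s².
v = v₀ + at → t = (0 − 15.5) / -3.9 = 3.97 s
v² = v₀² + 2aΔx → Δx = (0² − 15.5²)/(2·-3.9) = 30.8 m
Total distance = 5.15 + 54.4 + 42.5 + 30.8 = 133 m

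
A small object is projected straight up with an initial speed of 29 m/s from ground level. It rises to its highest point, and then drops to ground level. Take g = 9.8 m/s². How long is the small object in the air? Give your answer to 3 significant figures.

Phase 1 (rising): v₀ = 29.0 m/s, a = -9.8 m/s².
v = v₀ + at → t = (0 − 29.0) / -9.8 = 2.96 s
v² = v₀² + 2aΔx → Δx = (0² − 29.0²)/(2·-9.8) = 42.9 m

Phase 2 (falling): v₀ = 0 m/s, a = -9.8 m/s².
Falls 42.9 m from rest: t = √(2·42.9/9.8) = 2.96 s; v = g·t = 29.0 m/s.
Total time = 2.96 + 2.96 = 5.92 s

5.92 s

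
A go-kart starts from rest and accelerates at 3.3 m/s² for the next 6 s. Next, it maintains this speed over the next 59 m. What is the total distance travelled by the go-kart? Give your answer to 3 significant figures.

118 m

Phase 1 (accelerating): v₀ = 0 m/s, a = 3.3 m/s².
v = v₀ + at = 0 + (3.3)(6) = 19.8 m/s
Δx = v₀t + ½at² = 0·6 + 0.5·3.3·6² = 59.4 m

Phase 2 (constant speed): v₀ = 19.8 m/s, a = 0 m/s².
Constant speed: t = d/v = 59/19.8 = 2.98 s
Total distance = 59.4 + 59.0 = 118 m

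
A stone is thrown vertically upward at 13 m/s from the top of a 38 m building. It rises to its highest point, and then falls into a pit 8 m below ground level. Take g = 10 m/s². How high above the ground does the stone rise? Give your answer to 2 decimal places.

Phase 1 (rising): v₀ = 13.0 m/s, a = -10 m/s².
v = v₀ + at → t = (0 − 13.0) / -10 = 1.30 s
v² = v₀² + 2aΔx → Δx = (0² − 13.0²)/(2·-10) = 8.45 m
Maximum height = 38 + 8.45 = 46.5 m

46.45 m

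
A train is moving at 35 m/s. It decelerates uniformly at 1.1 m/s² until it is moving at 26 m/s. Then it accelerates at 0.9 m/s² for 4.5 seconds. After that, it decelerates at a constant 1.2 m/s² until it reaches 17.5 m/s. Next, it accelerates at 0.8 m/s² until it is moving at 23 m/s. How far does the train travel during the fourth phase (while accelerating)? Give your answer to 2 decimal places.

139.22 m

Phase 1 (decelerating): v₀ = 35.0 m/s, a = -1.1 m/s².
v = v₀ + at → t = (26 − 35.0) / -1.1 = 8.18 s
v² = v₀² + 2aΔx → Δx = (26² − 35.0²)/(2·-1.1) = 250 m

Phase 2 (accelerating): v₀ = 26.0 m/s, a = 0.9 m/s².
v = v₀ + at = 26.0 + (0.9)(4.5) = 30.1 m/s
Δx = v₀t + ½at² = 26.0·4.5 + 0.5·0.9·4.5² = 126 m

Phase 3 (decelerating): v₀ = 30.1 m/s, a = -1.2 m/s².
v = v₀ + at → t = (17.5 − 30.1) / -1.2 = 10.5 s
v² = v₀² + 2aΔx → Δx = (17.5² − 30.1²)/(2·-1.2) = 249 m

Phase 4 (accelerating): v₀ = 17.5 m/s, a = 0.8 m/s².
v = v₀ + at → t = (23 − 17.5) / 0.8 = 6.88 s
v² = v₀² + 2aΔx → Δx = (23² − 17.5²)/(2·0.8) = 139 m
Distance in phase 4 = 139 m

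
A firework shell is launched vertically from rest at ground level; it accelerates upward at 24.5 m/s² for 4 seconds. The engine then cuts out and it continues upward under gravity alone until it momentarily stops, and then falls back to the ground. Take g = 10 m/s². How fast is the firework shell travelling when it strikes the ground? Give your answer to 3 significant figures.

Phase 1 (powered ascent): v₀ = 0 m/s, a = 24.5 m/s².
v = v₀ + at = 0 + (24.5)(4) = 98.0 m/s
Δx = v₀t + ½at² = 0·4 + 0.5·24.5·4² = 196 m

Phase 2 (coasting upward): v₀ = 98.0 m/s, a = -10 m/s².
v = v₀ + at → t = (0 − 98.0) / -10 = 9.80 s
v² = v₀² + 2aΔx → Δx = (0² − 98.0²)/(2·-10) = 480 m

Phase 3 (free fall): v₀ = 0 m/s, a = -10 m/s².
Falls 676 m from rest: t = √(2·676/10) = 11.6 s; v = g·t = 116 m/s.
Impact speed = 116 m/s

116 m/s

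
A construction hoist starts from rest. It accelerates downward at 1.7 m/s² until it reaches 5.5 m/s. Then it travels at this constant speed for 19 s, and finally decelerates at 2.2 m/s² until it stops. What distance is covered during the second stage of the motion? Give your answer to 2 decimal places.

Phase 1 (accelerating): v₀ = 0 m/s, a = 1.7 m/s².
v = v₀ + at → t = (5.5 − 0) / 1.7 = 3.24 s
v² = v₀² + 2aΔx → Δx = (5.5² − 0²)/(2·1.7) = 8.90 m

Phase 2 (constant speed): v₀ = 5.50 m/s, a = 0 m/s².
v = v₀ + at = 5.50 + (0)(19) = 5.50 m/s
Δx = v₀t + ½at² = 5.50·19 + 0.5·0·19² = 104 m
Distance in phase 2 = 104 m

104.50 m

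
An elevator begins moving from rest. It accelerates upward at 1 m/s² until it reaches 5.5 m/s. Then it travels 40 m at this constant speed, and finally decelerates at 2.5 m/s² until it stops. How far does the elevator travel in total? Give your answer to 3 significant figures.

61.2 m

Phase 1 (accelerating): v₀ = 0 m/s, a = 1 m/s².
v = v₀ + at → t = (5.5 − 0) / 1 = 5.50 s
v² = v₀² + 2aΔx → Δx = (5.5² − 0²)/(2·1) = 15.1 m

Phase 2 (constant speed): v₀ = 5.50 m/s, a = 0 m/s².
Constant speed: t = d/v = 40/5.50 = 7.27 s

Phase 3 (decelerating): v₀ = 5.50 m/s, a = -2.5 m/s².
v = v₀ + at → t = (0 − 5.50) / -2.5 = 2.20 s
v² = v₀² + 2aΔx → Δx = (0² − 5.50²)/(2·-2.5) = 6.05 m
Total distance = 15.1 + 40.0 + 6.05 = 61.2 m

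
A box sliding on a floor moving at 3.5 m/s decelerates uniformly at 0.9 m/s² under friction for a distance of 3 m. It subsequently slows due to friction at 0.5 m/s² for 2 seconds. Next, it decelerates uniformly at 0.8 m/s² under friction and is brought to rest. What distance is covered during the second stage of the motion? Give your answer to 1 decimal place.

Phase 1 (decelerating): v₀ = 3.50 m/s, a = -0.9 m/s².
v² = v₀² + 2aΔx = 3.50² + 2·-0.9·3 = 6.85 → v = 2.62 m/s
t = (v − v₀)/a = (2.62 − 3.50)/-0.9 = 0.981 s

Phase 2 (decelerating): v₀ = 2.62 m/s, a = -0.5 m/s².
v = v₀ + at = 2.62 + (-0.5)(2) = 1.62 m/s
Δx = v₀t + ½at² = 2.62·2 + 0.5·-0.5·2² = 4.23 m
Distance in phase 2 = 4.23 m

4.2 m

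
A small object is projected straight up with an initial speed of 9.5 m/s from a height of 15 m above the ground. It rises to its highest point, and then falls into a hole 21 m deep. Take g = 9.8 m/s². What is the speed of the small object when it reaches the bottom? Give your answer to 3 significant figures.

28.2 m/s

Phase 1 (rising): v₀ = 9.50 m/s, a = -9.8 m/s².
v = v₀ + at → t = (0 − 9.50) / -9.8 = 0.969 s
v² = v₀² + 2aΔx → Δx = (0² − 9.50²)/(2·-9.8) = 4.60 m

Phase 2 (falling): v₀ = 0 m/s, a = -9.8 m/s².
Falls 40.6 m from rest: t = √(2·40.6/9.8) = 2.88 s; v = g·t = 28.2 m/s.
Final speed = 28.2 m/s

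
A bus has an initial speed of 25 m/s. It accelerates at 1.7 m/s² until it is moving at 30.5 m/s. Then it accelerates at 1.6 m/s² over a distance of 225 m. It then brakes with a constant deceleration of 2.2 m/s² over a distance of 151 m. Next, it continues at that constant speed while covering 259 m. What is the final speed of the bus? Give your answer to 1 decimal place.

Phase 1 (accelerating): v₀ = 25.0 m/s, a = 1.7 m/s².
v = v₀ + at → t = (30.5 − 25.0) / 1.7 = 3.24 s
v² = v₀² + 2aΔx → Δx = (30.5² − 25.0²)/(2·1.7) = 89.8 m

Phase 2 (accelerating): v₀ = 30.5 m/s, a = 1.6 m/s².
v² = v₀² + 2aΔx = 30.5² + 2·1.6·225 = 1650 → v = 40.6 m/s
t = (v − v₀)/a = (40.6 − 30.5)/1.6 = 6.33 s

Phase 3 (decelerating): v₀ = 40.6 m/s, a = -2.2 m/s².
v² = v₀² + 2aΔx = 40.6² + 2·-2.2·151 = 986 → v = 31.4 m/s
t = (v − v₀)/a = (31.4 − 40.6)/-2.2 = 4.19 s

Phase 4 (constant speed): v₀ = 31.4 m/s, a = 0 m/s².
Constant speed: t = d/v = 259/31.4 = 8.25 s
Final speed = 31.4 m/s

31.4 m/s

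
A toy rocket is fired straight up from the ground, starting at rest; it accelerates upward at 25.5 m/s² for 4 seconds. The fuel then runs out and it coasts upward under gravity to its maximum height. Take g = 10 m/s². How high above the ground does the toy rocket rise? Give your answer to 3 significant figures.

724 m

Phase 1 (powered ascent): v₀ = 0 m/s, a = 25.5 m/s².
v = v₀ + at = 0 + (25.5)(4) = 102 m/s
Δx = v₀t + ½at² = 0·4 + 0.5·25.5·4² = 204 m

Phase 2 (coasting upward): v₀ = 102 m/s, a = -10 m/s².
v = v₀ + at → t = (0 − 102) / -10 = 10.2 s
v² = v₀² + 2aΔx → Δx = (0² − 102²)/(2·-10) = 520 m
Maximum height = 204 + 520 = 724 m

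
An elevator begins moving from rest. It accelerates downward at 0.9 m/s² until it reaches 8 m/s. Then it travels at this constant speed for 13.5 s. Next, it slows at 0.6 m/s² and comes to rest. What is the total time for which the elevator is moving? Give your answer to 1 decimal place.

Phase 1 (accelerating): v₀ = 0 m/s, a = 0.9 m/s².
v = v₀ + at → t = (8 − 0) / 0.9 = 8.89 s
v² = v₀² + 2aΔx → Δx = (8² − 0²)/(2·0.9) = 35.6 m

Phase 2 (constant speed): v₀ = 8.00 m/s, a = 0 m/s².
v = v₀ + at = 8.00 + (0)(13.5) = 8.00 m/s
Δx = v₀t + ½at² = 8.00·13.5 + 0.5·0·13.5² = 108 m

Phase 3 (decelerating): v₀ = 8.00 m/s, a = -0.6 m/s².
v = v₀ + at → t = (0 − 8.00) / -0.6 = 13.3 s
v² = v₀² + 2aΔx → Δx = (0² − 8.00²)/(2·-0.6) = 53.3 m
Total time = 8.89 + 13.5 + 13.3 = 35.7 s

35.7 s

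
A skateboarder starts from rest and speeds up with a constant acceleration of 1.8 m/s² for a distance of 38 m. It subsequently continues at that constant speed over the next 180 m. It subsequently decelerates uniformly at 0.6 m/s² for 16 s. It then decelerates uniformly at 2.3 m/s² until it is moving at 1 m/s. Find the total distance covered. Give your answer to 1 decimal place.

Phase 1 (accelerating): v₀ = 0 m/s, a = 1.8 m/s².
v² = v₀² + 2aΔx = 0² + 2·1.8·38 = 137 → v = 11.7 m/s
t = (v − v₀)/a = (11.7 − 0)/1.8 = 6.50 s

Phase 2 (constant speed): v₀ = 11.7 m/s, a = 0 m/s².
Constant speed: t = d/v = 180/11.7 = 15.4 s

Phase 3 (decelerating): v₀ = 11.7 m/s, a = -0.6 m/s².
v = v₀ + at = 11.7 + (-0.6)(16) = 2.10 m/s
Δx = v₀t + ½at² = 11.7·16 + 0.5·-0.6·16² = 110 m

Phase 4 (decelerating): v₀ = 2.10 m/s, a = -2.3 m/s².
v = v₀ + at → t = (1 − 2.10) / -2.3 = 0.477 s
v² = v₀² + 2aΔx → Δx = (1² − 2.10²)/(2·-2.3) = 0.738 m
Total distance = 38.0 + 180 + 110 + 0.738 = 329 m

329.1 m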